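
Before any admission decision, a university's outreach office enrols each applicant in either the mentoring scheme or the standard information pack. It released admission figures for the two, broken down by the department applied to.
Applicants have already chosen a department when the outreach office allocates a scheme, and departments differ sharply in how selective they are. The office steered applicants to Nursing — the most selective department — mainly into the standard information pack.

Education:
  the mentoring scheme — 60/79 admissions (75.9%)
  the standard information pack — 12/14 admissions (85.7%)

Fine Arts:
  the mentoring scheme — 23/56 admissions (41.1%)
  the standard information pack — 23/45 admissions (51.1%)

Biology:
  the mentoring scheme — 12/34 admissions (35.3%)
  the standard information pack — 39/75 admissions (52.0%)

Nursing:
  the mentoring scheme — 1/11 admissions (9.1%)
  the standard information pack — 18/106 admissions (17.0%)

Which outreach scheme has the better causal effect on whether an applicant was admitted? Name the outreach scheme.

the standard information pack

Department satisfies the back-door criterion: it is not a descendant of the outreach scheme, and it blocks the spurious path from outreach scheme to outcome. Adjusting for it (i.e., using the within-department rates) gives the causal effect.
Within each level — Education: 75.9% vs 85.7%; Fine Arts: 41.1% vs 51.1%; Biology: 35.3% vs 52.0%; Nursing: 9.1% vs 17.0% — the standard information pack is higher every time.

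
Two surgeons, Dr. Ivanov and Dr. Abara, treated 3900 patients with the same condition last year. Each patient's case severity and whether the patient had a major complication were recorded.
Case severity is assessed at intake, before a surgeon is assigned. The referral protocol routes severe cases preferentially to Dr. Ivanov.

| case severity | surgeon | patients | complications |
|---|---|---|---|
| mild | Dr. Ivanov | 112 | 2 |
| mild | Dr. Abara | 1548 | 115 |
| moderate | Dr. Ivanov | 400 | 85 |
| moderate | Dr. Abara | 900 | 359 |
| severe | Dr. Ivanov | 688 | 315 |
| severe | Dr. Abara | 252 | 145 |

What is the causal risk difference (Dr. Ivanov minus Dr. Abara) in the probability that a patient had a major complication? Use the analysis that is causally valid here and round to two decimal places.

Dr. Ivanov is lower inside every case severity stratum but Dr. Abara is lower in aggregate. Whether to stratify depends on how case severity relates to the surgeon.
Case severity differs across surgeons for reasons unrelated to any effect of the surgeon itself, and it separately predicts the outcome — a classic confounder. We must compare within case severity levels.
Adjusting over the population distribution of case severity: 0.426·(0.018−0.074) + 0.333·(0.212−0.399) + 0.241·(0.458−0.575) = -0.114.

-0.11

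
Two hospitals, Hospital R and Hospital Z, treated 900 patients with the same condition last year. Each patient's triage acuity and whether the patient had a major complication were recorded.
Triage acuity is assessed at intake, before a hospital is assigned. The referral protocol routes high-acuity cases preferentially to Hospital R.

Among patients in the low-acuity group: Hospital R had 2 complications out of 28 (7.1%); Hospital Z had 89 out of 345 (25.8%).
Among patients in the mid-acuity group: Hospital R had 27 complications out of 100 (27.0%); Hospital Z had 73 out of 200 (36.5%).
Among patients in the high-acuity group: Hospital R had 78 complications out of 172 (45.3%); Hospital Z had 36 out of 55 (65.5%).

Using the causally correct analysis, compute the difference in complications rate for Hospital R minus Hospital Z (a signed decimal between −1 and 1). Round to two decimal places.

The triage acuity-specific comparison favours Hospital R throughout, but the pooled figures favour Hospital Z. The question is whether to condition on triage acuity.
Nothing the hospital does changes triage acuity; the imbalance is an allocation artefact. With triage acuity also predicting the outcome, the pooled figure is confounded, and the within-stratum comparison is the causal one.
Adjusting over the population distribution of triage acuity: 0.414·(0.071−0.258) + 0.333·(0.270−0.365) + 0.252·(0.453−0.655) = -0.160.

-0.16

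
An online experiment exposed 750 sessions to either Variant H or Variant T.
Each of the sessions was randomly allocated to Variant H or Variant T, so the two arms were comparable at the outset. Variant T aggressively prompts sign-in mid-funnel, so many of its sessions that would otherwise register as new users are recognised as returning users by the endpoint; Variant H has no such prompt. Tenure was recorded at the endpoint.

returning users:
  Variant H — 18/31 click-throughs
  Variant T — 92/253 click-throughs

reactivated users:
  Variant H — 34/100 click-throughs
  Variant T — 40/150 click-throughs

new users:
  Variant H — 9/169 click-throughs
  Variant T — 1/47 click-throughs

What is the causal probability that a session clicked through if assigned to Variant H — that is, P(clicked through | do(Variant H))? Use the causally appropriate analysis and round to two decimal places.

The user tenure-specific comparison favours Variant H throughout, but the pooled figures favour Variant T. The question is whether to condition on user tenure.
The distribution of user tenure is itself part of what the variant does — it is an intermediate outcome. Holding it fixed would remove that part of the effect; the total effect is the pooled difference.
So P(outcome | do(Variant H)) is just the pooled rate for Variant H: 61/300 = 0.203.

0.20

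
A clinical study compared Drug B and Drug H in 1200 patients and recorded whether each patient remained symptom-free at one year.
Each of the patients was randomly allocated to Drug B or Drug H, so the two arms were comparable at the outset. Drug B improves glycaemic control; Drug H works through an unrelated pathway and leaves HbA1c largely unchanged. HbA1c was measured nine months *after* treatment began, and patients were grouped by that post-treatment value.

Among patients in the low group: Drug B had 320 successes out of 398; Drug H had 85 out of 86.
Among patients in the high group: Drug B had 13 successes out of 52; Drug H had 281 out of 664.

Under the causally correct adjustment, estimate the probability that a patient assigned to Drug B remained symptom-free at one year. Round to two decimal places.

Drug H is higher inside every HbA1c stratum but Drug B is higher in aggregate. Whether to stratify depends on how HbA1c relates to the drug.
Because the drug influences HbA1c, HbA1c is a post-treatment mediator, not a confounder. Stratifying on it would bias the estimate; the causal effect is the crude pooled difference.
So P(outcome | do(Drug B)) is just the pooled rate for Drug B: 333/450 = 0.740.

0.74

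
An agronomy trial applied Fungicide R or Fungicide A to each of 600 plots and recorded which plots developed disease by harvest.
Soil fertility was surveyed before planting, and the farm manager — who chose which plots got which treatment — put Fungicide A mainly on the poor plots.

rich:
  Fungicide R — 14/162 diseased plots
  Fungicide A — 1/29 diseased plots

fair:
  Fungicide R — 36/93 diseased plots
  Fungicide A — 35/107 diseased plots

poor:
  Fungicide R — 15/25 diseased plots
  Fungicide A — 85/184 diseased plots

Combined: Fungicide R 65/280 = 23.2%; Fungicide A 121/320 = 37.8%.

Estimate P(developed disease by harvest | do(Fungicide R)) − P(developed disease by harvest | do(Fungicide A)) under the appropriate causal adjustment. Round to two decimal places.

+0.08

The stratified and pooled comparisons disagree (Fungicide A wins within each soil fertility; Fungicide R wins overall), so the answer turns on the causal role of soil fertility.
Here soil fertility is a common cause — it drives both which fungicide a case falls under and the outcome. The crude comparison mixes populations; the stratum-specific rates are the causally relevant ones.
Adjusting over the population distribution of soil fertility: 0.318·(0.086−0.034) + 0.333·(0.387−0.327) + 0.348·(0.600−0.462) = +0.085.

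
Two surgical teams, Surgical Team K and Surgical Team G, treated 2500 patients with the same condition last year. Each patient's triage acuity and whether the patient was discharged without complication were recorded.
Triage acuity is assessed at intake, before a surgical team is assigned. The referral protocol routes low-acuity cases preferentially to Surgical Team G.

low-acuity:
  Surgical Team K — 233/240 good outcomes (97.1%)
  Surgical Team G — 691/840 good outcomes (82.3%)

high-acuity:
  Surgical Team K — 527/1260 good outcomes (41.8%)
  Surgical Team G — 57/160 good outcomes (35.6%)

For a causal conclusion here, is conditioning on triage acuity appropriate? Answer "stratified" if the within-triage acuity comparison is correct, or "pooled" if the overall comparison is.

stratified

Triage acuity is set before the surgical team has any effect — it is not caused by the surgical team — and it independently drives the outcome. That makes it a confounder, so the causal comparison is within triage acuity levels.
Within each level — low-acuity: 97.1% vs 82.3%; high-acuity: 41.8% vs 35.6% — Surgical Team K is higher every time.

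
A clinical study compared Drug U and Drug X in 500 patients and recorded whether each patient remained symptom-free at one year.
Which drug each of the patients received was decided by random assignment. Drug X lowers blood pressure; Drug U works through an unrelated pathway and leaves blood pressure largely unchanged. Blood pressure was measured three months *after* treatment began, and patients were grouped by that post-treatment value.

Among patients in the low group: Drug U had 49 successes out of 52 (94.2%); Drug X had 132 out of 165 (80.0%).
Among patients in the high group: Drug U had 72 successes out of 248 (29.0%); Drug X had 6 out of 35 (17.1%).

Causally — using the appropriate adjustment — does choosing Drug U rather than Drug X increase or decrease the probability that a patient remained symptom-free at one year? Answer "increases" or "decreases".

decreases

Blood pressure here is a post-treatment variable shaped by the drug; conditioning on it would introduce bias rather than remove it. The overall comparison is the causal one.
Pooled: Drug U 40.3% vs Drug X 69.0%; Drug X is higher overall.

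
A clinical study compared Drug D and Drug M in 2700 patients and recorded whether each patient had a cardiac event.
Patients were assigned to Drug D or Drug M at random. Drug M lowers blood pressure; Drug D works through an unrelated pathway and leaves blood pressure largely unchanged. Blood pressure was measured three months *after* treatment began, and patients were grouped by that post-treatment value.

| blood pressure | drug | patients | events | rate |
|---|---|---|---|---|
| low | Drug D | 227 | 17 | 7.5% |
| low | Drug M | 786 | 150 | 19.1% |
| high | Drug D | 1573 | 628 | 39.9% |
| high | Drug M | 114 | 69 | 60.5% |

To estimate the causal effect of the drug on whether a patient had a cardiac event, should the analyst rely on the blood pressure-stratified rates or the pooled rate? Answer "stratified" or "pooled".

Blood pressure here is a post-treatment variable shaped by the drug; conditioning on it would introduce bias rather than remove it. The overall comparison is the causal one.
Pooled: Drug D 35.8% vs Drug M 24.3%; Drug M is lower overall.

pooled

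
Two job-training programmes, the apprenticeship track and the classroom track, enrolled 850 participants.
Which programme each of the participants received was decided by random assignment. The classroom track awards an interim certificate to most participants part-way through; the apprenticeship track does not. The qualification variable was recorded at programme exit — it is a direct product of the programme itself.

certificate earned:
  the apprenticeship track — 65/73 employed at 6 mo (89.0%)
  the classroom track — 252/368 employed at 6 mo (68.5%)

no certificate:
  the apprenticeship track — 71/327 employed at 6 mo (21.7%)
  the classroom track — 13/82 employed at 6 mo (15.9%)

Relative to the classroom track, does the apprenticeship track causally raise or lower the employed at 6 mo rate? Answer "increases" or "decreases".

The distribution of qualification attained during the programme is itself part of what the programme does — it is an intermediate outcome. Holding it fixed would remove that part of the effect; the total effect is the pooled difference.
Pooled: the apprenticeship track 34.0% vs the classroom track 58.9%; the classroom track is higher overall.

decreases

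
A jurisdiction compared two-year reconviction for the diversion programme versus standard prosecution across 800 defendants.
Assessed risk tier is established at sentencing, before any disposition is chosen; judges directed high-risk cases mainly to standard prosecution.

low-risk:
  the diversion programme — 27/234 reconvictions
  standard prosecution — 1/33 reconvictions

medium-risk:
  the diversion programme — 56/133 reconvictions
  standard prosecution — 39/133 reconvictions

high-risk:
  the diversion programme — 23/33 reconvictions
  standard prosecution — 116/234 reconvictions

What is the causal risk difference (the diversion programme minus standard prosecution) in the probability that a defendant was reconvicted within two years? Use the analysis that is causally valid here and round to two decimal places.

Within every assessed risk tier level standard prosecution has the lower rate, yet pooled the diversion programme does — Simpson's reversal.
Assessed risk tier is set before the disposition has any effect — it is not caused by the disposition — and it independently drives the outcome. That makes it a confounder, so the causal comparison is within assessed risk tier levels.
Adjusting over the population distribution of assessed risk tier: 0.334·(0.115−0.030) + 0.333·(0.421−0.293) + 0.334·(0.697−0.496) = +0.138.

+0.14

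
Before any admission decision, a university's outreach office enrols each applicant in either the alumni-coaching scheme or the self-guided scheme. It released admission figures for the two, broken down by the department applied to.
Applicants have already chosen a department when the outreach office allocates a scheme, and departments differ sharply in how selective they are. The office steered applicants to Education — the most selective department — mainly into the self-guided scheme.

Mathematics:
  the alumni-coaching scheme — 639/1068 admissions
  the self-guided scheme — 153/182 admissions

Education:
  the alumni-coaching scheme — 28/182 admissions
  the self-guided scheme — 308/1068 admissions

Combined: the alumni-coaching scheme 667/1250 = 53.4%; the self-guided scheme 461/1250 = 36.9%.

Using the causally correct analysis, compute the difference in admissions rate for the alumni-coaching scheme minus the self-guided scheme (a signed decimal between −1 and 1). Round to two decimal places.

-0.19

the self-guided scheme is higher inside every department stratum but the alumni-coaching scheme is higher in aggregate. Whether to stratify depends on how department relates to the outreach scheme.
Department differs across outreach schemes for reasons unrelated to any effect of the outreach scheme itself, and it separately predicts the outcome — a classic confounder. We must compare within department levels.
Adjusting over the population distribution of department: 0.500·(0.598−0.841) + 0.500·(0.154−0.288) = -0.188.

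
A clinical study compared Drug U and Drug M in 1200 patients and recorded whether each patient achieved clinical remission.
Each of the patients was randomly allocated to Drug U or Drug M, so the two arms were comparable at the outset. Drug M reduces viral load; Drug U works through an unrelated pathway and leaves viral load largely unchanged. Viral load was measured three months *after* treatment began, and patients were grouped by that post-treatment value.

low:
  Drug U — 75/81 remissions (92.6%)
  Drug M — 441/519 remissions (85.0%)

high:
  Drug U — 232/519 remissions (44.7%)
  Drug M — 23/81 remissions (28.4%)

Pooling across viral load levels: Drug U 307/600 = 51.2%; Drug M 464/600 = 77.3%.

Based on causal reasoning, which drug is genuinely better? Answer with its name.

The viral load-specific comparison favours Drug U throughout, but the pooled figures favour Drug M. The question is whether to condition on viral load.
Stratifying would compare drugs among patients the drugs themselves sorted into viral load groups — a form of selection on an intermediate. The unconditioned pooled rates give the total causal effect.
Pooled: Drug U 51.2% vs Drug M 77.3%; Drug M is higher overall.

Drug M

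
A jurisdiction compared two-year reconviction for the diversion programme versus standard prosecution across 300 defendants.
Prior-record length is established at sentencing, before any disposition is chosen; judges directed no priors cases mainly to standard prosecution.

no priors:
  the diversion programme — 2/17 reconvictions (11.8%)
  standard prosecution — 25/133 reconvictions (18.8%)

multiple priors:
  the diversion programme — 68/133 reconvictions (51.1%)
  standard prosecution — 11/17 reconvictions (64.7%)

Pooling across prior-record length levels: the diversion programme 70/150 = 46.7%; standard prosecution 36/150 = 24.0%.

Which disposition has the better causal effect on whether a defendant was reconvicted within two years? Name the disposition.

the diversion programme

Prior-record length satisfies the back-door criterion: it is not a descendant of the disposition, and it blocks the spurious path from disposition to outcome. Adjusting for it (i.e., using the within-prior-record length rates) gives the causal effect.
Within each level — no priors: 11.8% vs 18.8%; multiple priors: 51.1% vs 64.7% — the diversion programme is lower every time.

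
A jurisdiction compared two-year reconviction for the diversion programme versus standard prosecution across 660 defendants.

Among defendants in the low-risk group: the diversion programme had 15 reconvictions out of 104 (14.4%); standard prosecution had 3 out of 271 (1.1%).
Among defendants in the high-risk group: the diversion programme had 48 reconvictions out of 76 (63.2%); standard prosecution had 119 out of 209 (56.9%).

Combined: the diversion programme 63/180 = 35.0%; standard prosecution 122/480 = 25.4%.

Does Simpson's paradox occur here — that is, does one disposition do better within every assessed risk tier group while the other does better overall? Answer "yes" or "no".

no

Within each assessed risk tier level (low-risk 14.4% vs 1.1%; high-risk 63.2% vs 56.9%), standard prosecution has the lower rate every time. Pooled: 35.0% vs 25.4% — standard prosecution has the lower rate overall. They agree.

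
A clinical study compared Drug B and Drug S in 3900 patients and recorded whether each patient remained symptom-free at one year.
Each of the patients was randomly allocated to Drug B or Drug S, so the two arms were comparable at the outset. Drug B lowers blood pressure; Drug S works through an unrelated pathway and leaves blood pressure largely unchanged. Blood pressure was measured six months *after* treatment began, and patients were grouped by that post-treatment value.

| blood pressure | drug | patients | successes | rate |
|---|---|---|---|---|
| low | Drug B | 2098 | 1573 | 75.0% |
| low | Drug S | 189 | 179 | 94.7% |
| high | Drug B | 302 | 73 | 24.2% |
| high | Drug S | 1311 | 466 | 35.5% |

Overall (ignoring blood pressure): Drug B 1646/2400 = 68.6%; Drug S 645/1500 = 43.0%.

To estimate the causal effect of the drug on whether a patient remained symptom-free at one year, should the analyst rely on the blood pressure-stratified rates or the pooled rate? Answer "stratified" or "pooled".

Blood pressure here is a post-treatment variable shaped by the drug; conditioning on it would introduce bias rather than remove it. The overall comparison is the causal one.
Pooled: Drug B 68.6% vs Drug S 43.0%; Drug B is higher overall.

pooled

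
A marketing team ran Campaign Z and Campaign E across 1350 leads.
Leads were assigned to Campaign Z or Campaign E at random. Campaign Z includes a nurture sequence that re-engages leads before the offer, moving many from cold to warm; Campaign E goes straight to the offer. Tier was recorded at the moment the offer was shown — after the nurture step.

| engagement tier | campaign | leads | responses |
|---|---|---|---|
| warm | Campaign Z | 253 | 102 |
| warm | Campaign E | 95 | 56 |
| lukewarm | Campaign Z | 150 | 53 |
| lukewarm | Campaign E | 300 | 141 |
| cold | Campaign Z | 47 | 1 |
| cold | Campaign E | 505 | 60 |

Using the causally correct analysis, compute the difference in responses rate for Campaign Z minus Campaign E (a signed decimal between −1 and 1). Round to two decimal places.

Engagement tier here is a post-treatment variable shaped by the campaign; conditioning on it would introduce bias rather than remove it. The overall comparison is the causal one.
The causal difference is the pooled difference: 0.347 − 0.286 = +0.061.

+0.06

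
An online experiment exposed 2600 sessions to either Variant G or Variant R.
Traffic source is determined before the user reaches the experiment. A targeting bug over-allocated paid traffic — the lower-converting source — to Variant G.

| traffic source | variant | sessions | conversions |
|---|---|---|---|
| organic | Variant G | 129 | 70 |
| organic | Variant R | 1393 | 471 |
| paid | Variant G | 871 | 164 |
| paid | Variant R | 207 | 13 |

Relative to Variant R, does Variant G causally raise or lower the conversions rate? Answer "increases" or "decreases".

Here traffic source is a common cause — it drives both which variant a case falls under and the outcome. The crude comparison mixes populations; the stratum-specific rates are the causally relevant ones.
Within each level — organic: 54.3% vs 33.8%; paid: 18.8% vs 6.3% — Variant G is higher every time.

increases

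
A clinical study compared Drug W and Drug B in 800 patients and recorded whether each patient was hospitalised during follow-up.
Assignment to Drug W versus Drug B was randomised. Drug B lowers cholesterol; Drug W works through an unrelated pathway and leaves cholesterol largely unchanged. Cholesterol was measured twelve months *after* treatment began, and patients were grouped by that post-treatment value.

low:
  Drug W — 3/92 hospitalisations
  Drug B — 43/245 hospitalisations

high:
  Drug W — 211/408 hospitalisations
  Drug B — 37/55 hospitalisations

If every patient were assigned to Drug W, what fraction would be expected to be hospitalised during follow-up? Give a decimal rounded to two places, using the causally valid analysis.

0.43

The stratified and pooled comparisons disagree (Drug W wins within each cholesterol; Drug B wins overall), so the answer turns on the causal role of cholesterol.
Cholesterol here is a post-treatment variable shaped by the drug; conditioning on it would introduce bias rather than remove it. The overall comparison is the causal one.
So P(outcome | do(Drug W)) is just the pooled rate for Drug W: 214/500 = 0.428.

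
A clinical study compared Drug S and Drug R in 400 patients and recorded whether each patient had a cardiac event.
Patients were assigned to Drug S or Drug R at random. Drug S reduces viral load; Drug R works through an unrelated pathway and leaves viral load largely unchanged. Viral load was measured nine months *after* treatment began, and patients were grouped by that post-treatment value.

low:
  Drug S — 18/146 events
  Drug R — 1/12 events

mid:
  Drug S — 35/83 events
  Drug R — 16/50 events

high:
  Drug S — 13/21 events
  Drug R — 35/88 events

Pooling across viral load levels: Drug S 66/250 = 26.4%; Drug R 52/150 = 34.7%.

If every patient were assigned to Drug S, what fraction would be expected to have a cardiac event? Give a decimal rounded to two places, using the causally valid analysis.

Within every viral load level Drug R has the lower rate, yet pooled Drug S does — Simpson's reversal.
Viral load here is a post-treatment variable shaped by the drug; conditioning on it would introduce bias rather than remove it. The overall comparison is the causal one.
So P(outcome | do(Drug S)) is just the pooled rate for Drug S: 66/250 = 0.264.

0.26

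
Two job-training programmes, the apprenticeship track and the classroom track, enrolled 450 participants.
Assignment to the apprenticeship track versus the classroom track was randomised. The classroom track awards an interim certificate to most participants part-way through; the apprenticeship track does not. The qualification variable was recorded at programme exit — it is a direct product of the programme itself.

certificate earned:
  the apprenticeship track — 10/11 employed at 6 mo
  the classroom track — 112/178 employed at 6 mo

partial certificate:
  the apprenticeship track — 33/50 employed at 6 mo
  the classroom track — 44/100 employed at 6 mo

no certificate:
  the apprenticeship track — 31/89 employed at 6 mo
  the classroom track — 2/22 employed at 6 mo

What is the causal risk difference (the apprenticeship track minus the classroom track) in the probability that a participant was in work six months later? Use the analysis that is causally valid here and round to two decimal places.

Stratifying would compare programmes among participants the programmes themselves sorted into qualification attained during the programme groups — a form of selection on an intermediate. The unconditioned pooled rates give the total causal effect.
The causal difference is the pooled difference: 0.493 − 0.527 = -0.033.

-0.03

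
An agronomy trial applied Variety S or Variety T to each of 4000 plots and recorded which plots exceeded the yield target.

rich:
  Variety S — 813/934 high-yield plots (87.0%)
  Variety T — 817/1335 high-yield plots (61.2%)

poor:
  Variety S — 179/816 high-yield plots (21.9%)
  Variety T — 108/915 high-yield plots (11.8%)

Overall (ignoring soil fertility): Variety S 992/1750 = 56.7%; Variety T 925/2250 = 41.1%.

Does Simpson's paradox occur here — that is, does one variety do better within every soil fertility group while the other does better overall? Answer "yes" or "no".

no

Within each soil fertility level (rich 87.0% vs 61.2%; poor 21.9% vs 11.8%), Variety S has the higher rate every time. Pooled: 56.7% vs 41.1% — Variety S has the higher rate overall. They agree.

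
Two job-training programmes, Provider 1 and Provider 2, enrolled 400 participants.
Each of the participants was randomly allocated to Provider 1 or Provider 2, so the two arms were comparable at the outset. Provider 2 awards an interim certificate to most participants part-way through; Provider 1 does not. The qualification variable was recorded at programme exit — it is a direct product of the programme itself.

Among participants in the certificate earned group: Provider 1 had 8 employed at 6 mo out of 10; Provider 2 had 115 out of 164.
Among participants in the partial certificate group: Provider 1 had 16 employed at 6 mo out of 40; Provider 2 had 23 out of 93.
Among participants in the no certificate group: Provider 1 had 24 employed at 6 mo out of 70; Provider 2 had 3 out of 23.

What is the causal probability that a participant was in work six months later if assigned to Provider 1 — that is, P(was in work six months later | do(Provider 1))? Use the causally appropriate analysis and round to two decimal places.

0.40

The distribution of qualification attained during the programme is itself part of what the programme does — it is an intermediate outcome. Holding it fixed would remove that part of the effect; the total effect is the pooled difference.
So P(outcome | do(Provider 1)) is just the pooled rate for Provider 1: 48/120 = 0.400.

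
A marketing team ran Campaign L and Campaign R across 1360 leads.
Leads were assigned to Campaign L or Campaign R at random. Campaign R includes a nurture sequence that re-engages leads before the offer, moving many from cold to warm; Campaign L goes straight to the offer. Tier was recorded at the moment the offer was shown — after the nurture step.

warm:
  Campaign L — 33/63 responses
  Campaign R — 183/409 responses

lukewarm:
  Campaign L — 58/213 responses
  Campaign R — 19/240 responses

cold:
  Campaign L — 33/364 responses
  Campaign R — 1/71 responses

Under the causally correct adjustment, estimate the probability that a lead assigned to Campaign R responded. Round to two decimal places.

0.28

The distribution of engagement tier is itself part of what the campaign does — it is an intermediate outcome. Holding it fixed would remove that part of the effect; the total effect is the pooled difference.
So P(outcome | do(Campaign R)) is just the pooled rate for Campaign R: 203/720 = 0.282.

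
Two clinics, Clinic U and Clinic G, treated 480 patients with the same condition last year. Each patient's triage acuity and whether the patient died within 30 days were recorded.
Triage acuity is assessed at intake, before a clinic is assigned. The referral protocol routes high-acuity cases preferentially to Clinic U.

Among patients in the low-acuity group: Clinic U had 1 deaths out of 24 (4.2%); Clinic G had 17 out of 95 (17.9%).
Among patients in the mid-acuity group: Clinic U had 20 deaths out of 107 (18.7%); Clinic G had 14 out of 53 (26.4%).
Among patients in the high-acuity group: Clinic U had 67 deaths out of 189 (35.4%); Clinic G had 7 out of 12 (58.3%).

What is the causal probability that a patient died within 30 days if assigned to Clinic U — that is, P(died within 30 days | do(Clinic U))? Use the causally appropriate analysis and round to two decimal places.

The stratified and pooled comparisons disagree (Clinic U wins within each triage acuity; Clinic G wins overall), so the answer turns on the causal role of triage acuity.
The imbalance in triage acuity arose from how patients were allocated, not from anything the clinic did; and triage acuity independently affects the outcome. The pooled gap is confounded — condition on triage acuity.
Standardising Clinic U to the population triage acuity mix: 0.248·1/24 + 0.333·20/107 + 0.419·67/189 = 0.221.

0.22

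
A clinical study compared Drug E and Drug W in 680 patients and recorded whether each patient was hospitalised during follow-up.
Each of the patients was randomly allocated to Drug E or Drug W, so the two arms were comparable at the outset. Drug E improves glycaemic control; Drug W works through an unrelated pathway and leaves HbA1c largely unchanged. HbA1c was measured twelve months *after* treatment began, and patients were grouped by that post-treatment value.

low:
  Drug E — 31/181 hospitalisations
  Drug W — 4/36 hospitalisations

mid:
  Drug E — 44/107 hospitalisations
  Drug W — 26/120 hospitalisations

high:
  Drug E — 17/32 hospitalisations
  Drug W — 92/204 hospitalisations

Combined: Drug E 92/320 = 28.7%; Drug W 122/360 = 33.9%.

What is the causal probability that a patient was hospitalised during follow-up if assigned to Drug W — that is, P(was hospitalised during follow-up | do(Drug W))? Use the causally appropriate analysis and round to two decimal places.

HbA1c is recorded after the drug and is itself shifted by it — it sits on the causal path from drug to outcome. Conditioning on a mediator would strip out part of the effect we want; the pooled comparison gives the total causal effect.
So P(outcome | do(Drug W)) is just the pooled rate for Drug W: 122/360 = 0.339.

0.34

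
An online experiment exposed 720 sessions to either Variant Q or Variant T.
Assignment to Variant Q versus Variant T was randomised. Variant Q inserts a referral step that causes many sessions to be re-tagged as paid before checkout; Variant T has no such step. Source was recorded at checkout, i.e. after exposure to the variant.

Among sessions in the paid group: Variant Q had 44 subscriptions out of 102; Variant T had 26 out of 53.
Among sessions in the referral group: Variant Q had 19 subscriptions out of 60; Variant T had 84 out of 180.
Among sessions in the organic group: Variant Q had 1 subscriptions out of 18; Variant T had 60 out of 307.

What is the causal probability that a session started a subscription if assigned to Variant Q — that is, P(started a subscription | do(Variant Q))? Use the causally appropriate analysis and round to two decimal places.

Within every traffic source level Variant T has the higher rate, yet pooled Variant Q does — Simpson's reversal.
Traffic source lies on the pathway variant → traffic source → outcome, so adjusting for it blocks the indirect effect. For the total causal effect of variant, use the unadjusted pooled rates.
So P(outcome | do(Variant Q)) is just the pooled rate for Variant Q: 64/180 = 0.356.

0.36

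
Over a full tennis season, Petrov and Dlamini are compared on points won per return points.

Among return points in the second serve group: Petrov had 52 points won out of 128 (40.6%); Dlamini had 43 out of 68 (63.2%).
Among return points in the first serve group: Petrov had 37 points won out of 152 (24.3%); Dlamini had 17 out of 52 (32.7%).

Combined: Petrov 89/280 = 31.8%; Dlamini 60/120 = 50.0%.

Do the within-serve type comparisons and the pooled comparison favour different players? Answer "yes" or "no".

Within each serve type level (second serve 40.6% vs 63.2%; first serve 24.3% vs 32.7%), Dlamini has the higher rate every time. Pooled: 31.8% vs 50.0% — Dlamini has the higher rate overall. They agree.

no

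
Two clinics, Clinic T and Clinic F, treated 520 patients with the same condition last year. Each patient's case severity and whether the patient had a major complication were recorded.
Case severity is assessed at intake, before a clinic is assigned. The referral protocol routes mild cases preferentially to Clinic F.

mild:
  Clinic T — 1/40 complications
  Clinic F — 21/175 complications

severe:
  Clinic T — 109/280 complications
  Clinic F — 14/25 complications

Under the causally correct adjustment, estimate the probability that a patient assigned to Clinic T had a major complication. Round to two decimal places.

The case severity-specific comparison favours Clinic T throughout, but the pooled figures favour Clinic F. The question is whether to condition on case severity.
Since case severity is a pre-existing factor (not a product of the clinic) and it affects the outcome on its own, it is a confounder. The stratified rates, not the pooled rate, identify the causal effect.
Standardising Clinic T to the population case severity mix: 0.413·1/40 + 0.587·109/280 = 0.239.

0.24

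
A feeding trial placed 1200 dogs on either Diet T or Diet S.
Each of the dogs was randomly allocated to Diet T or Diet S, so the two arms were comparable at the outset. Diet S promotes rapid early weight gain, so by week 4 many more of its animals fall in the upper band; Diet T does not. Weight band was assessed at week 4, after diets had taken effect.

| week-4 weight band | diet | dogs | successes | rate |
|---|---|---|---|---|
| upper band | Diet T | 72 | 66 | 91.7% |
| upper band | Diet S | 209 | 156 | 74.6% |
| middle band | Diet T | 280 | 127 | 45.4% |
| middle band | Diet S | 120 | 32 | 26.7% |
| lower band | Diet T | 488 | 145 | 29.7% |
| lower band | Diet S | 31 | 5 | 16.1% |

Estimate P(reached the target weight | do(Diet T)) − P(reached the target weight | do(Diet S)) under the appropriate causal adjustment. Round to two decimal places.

-0.13

Within every week-4 weight band level Diet T has the higher rate, yet pooled Diet S does — Simpson's reversal.
Week-4 weight band is recorded after the diet and is itself shifted by it — it sits on the causal path from diet to outcome. Conditioning on a mediator would strip out part of the effect we want; the pooled comparison gives the total causal effect.
The causal difference is the pooled difference: 0.402 − 0.536 = -0.134.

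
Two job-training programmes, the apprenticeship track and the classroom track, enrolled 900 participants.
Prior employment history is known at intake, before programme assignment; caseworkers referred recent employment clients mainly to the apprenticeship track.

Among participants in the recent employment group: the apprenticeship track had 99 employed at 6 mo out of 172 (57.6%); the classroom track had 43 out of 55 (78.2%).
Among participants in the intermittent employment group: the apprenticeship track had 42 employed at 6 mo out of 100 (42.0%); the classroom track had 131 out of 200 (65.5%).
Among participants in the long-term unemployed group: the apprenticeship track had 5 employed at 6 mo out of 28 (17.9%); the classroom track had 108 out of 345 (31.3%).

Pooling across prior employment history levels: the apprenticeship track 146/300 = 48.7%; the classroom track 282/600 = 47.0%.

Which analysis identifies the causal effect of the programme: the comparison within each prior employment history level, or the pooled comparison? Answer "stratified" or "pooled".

stratified

The prior employment history-specific comparison favours the classroom track throughout, but the pooled figures favour the apprenticeship track. The question is whether to condition on prior employment history.
Prior employment history is set before the programme has any effect — it is not caused by the programme — and it independently drives the outcome. That makes it a confounder, so the causal comparison is within prior employment history levels.
Within each level — recent employment: 57.6% vs 78.2%; intermittent employment: 42.0% vs 65.5%; long-term unemployed: 17.9% vs 31.3% — the classroom track is higher every time.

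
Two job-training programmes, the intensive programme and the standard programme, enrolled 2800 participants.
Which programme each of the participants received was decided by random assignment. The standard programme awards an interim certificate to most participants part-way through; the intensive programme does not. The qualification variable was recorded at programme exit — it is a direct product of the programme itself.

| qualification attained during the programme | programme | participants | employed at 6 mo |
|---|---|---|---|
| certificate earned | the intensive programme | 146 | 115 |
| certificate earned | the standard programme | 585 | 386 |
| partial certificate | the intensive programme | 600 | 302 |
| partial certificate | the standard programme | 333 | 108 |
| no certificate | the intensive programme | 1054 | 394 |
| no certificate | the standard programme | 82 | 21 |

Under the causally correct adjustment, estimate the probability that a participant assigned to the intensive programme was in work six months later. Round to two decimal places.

0.45

The qualification attained during the programme-specific comparison favours the intensive programme throughout, but the pooled figures favour the standard programme. The question is whether to condition on qualification attained during the programme.
Qualification attained during the programme is recorded after the programme and is itself shifted by it — it sits on the causal path from programme to outcome. Conditioning on a mediator would strip out part of the effect we want; the pooled comparison gives the total causal effect.
So P(outcome | do(the intensive programme)) is just the pooled rate for the intensive programme: 811/1800 = 0.451.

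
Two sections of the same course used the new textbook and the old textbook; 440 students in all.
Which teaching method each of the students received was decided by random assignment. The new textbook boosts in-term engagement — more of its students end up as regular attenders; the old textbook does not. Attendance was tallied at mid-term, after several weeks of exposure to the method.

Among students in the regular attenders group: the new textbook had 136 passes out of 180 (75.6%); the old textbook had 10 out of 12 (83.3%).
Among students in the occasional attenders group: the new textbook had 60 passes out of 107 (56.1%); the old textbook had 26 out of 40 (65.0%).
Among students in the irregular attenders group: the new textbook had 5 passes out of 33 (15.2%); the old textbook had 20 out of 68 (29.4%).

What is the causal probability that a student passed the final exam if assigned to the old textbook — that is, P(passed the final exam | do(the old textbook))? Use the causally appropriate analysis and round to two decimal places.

Mid-term attendance is recorded after the teaching method and is itself shifted by it — it sits on the causal path from teaching method to outcome. Conditioning on a mediator would strip out part of the effect we want; the pooled comparison gives the total causal effect.
So P(outcome | do(the old textbook)) is just the pooled rate for the old textbook: 56/120 = 0.467.

0.47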